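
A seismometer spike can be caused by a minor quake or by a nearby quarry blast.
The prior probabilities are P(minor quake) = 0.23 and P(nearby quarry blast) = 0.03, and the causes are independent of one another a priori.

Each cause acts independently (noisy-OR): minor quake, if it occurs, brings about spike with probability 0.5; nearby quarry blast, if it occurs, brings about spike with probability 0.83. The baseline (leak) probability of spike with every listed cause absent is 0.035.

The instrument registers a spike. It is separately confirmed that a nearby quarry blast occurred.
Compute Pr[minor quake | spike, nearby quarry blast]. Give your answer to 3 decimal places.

Under noisy-OR, P(spike | causes) = 1 − (1−0.035)·∏(1−qᵢ) over the active causes.
By total probability over both values of minor quake:
  P(spike | nearby quarry blast) = 0.83595×0.77 + 0.917975×0.23
        = 0.643682 + 0.211134 = 0.854816
The terms with minor quake present sum to 0.211134, so
  P(minor quake | spike, nearby quarry blast) = 0.211134 / 0.854816 ≈ 0.247

Pr[minor quake | spike, nearby quarry blast] ≈ 0.247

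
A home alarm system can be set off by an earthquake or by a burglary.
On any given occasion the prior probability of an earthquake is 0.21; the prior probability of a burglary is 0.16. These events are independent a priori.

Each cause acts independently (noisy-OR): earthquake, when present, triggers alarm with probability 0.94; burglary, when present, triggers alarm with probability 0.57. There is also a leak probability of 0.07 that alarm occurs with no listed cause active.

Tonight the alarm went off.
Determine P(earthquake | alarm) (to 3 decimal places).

P(earthquake | alarm) ≈ 0.620

Under noisy-OR, P(alarm | causes) = 1 − (1−0.07)·∏(1−qᵢ) over the active causes.
For the numerator, keep only earthquake=true terms: 0.166557 + 0.032794 = 0.199351
Normalizer over all consistent configurations: 0.07*0.79*0.84 + 0.6001*0.79*0.16 + 0.9442*0.21*0.84 + 0.976006*0.21*0.16 = 0.321656
P(earthquake | alarm) = 0.199351/0.321656 ≈ 0.620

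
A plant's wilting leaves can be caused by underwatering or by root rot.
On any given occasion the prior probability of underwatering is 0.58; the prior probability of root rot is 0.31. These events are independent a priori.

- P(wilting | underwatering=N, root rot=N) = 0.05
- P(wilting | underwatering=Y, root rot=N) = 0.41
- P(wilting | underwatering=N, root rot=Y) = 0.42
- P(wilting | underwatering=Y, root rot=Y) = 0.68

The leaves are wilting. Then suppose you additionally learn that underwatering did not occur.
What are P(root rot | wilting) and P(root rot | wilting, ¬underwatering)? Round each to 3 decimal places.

Enumerate the 4 (underwatering, root rot) configurations and weight by the priors:
  P(wilting) = 0.05*0.42*0.69 + 0.42*0.42*0.31 + 0.41*0.58*0.69 + 0.68*0.58*0.31
        = 0.014490 + 0.054684 + 0.164082 + 0.122264 = 0.355520
Keeping only the root rot-present terms gives 0.176948, so
  P(root rot | wilting) = 0.176948 / 0.355520 ≈ 0.498

Now also conditioning on underwatering≠true:
Enumerate both values of root rot and weight by the priors:
  P(wilting | ¬underwatering) = 0.05·0.69 + 0.42·0.31
        = 0.034500 + 0.130200 = 0.164700
Configurations with root rot contribute 0.130200, so
  P(root rot | wilting, ¬underwatering) = 0.130200 / 0.164700 ≈ 0.791
With underwatering excluded, root rot must carry more of the explanatory weight for the wilting.

P(root rot | wilting) ≈ 0.498; P(root rot | wilting, ¬underwatering) ≈ 0.791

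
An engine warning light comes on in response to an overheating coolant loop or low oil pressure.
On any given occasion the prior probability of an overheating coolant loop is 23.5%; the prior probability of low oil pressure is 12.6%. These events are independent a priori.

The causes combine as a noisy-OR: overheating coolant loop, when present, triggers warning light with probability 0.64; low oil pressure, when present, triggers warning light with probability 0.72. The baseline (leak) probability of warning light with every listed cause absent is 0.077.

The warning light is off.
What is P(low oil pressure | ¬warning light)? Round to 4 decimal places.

Under noisy-OR, P(warning light | causes) = 1 − (1−0.077)·∏(1−qᵢ) over the active causes.
For the numerator, keep only low oil pressure=true terms: 0.024911 + 0.002755 = 0.027666
Denominator P(¬warning light): 0.923*0.765*0.874 + 0.25844*0.765*0.126 + 0.33228*0.235*0.874 + 0.093038*0.235*0.126 = 0.713040
P(low oil pressure | ¬warning light) = 0.027666/0.713040 ≈ 0.0388

P(low oil pressure | ¬warning light) ≈ 0.0388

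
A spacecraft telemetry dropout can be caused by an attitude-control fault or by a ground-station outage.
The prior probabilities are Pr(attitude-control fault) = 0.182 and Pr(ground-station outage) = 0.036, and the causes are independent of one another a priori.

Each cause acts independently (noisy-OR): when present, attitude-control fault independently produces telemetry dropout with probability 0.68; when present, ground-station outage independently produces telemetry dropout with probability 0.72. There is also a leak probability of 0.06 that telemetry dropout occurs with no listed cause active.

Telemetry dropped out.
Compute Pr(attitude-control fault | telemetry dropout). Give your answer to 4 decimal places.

Under noisy-OR, P(telemetry dropout | causes) = 1 − (1−0.06)·∏(1−qᵢ) over the active causes.
P(telemetry dropout) = 0.06×0.818×0.964 + 0.7368×0.818×0.036 + 0.6992×0.182×0.964 + 0.915776×0.182×0.036 = 0.047313 + 0.021697 + 0.122673 + 0.006000 = 0.197683
Of this, 0.128673 comes from 0.122673 + 0.006000 (the attitude-control fault=true cases).
P(attitude-control fault | telemetry dropout) = 0.128673 / 0.197683 ≈ 0.6509

Pr(attitude-control fault | telemetry dropout) ≈ 0.6509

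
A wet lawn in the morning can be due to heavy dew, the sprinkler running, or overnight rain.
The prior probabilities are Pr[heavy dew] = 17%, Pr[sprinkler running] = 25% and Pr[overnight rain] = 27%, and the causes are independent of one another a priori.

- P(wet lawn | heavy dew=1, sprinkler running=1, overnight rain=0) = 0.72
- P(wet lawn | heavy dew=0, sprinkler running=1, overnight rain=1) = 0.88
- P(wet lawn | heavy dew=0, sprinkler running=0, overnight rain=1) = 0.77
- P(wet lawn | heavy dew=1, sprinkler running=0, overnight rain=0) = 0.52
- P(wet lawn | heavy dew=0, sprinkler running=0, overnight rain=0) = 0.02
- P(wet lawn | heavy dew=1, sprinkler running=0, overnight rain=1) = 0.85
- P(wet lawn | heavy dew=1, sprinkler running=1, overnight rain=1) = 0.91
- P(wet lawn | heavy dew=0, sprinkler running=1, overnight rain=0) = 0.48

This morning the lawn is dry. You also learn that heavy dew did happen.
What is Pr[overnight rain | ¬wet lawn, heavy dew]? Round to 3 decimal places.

P(¬wet lawn | heavy dew) = 0.48·0.75·0.73 + 0.15·0.75·0.27 + 0.28·0.25·0.73 + 0.09·0.25·0.27 = 0.262800 + 0.030375 + 0.051100 + 0.006075 = 0.350350
Of this, 0.036450 comes from 0.030375 + 0.006075 (the overnight rain=true cases).
So P(overnight rain | ¬wet lawn, heavy dew) = 0.036450/0.350350 ≈ 0.104.

Pr[overnight rain | ¬wet lawn, heavy dew] ≈ 0.104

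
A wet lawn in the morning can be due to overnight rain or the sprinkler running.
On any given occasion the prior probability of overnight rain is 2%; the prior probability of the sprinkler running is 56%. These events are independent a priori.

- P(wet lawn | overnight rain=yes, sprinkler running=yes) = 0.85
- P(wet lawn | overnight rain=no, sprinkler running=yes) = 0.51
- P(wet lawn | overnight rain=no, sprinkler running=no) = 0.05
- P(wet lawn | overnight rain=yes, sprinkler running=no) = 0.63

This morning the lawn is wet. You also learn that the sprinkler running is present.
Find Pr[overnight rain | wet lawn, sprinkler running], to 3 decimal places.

Pr[overnight rain | wet lawn, sprinkler running] ≈ 0.033

Sum P(wet lawn|·) weighted by the priors over both values of overnight rain:
  P(wet lawn | sprinkler running) = 0.51*0.98 + 0.85*0.02
        = 0.499800 + 0.017000 = 0.516800
Keeping only the overnight rain-present terms gives 0.017000, so
  P(overnight rain | wet lawn, sprinkler running) = 0.017000 / 0.516800 ≈ 0.033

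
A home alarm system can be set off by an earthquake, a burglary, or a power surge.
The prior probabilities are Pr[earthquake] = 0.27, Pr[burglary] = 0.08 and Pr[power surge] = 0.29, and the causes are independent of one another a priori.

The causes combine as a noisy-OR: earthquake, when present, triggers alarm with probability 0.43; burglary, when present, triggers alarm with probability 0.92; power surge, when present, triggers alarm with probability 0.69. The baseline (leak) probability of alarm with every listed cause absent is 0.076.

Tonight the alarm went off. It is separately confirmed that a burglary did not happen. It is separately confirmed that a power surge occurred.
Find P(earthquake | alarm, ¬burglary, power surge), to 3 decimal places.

P(earthquake | alarm, ¬burglary, power surge) ≈ 0.303

Under noisy-OR, P(alarm | causes) = 1 − (1−0.076)·∏(1−qᵢ) over the active causes.
Sum P(alarm|·) weighted by the priors over both values of earthquake:
  P(alarm | ¬burglary, power surge) = 0.71356*0.73 + 0.836729*0.27
        = 0.520899 + 0.225917 = 0.746816
Configurations with earthquake contribute 0.225917, so
  P(earthquake | alarm, ¬burglary, power surge) = 0.225917 / 0.746816 ≈ 0.303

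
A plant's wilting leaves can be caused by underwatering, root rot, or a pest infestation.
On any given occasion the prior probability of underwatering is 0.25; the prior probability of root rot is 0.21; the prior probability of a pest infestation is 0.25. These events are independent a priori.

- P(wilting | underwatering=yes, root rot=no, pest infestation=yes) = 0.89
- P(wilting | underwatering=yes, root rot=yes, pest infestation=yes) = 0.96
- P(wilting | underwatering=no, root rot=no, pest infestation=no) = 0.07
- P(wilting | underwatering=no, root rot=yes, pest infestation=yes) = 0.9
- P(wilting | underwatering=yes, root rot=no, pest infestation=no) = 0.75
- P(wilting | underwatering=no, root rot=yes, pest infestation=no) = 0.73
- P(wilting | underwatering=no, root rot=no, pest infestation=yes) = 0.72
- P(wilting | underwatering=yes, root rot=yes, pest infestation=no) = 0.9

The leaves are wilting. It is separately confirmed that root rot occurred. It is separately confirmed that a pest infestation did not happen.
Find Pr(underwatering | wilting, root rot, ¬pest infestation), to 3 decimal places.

P(wilting | root rot, ¬pest infestation) = 0.73·0.75 + 0.9·0.25 = 0.547500 + 0.225000 = 0.772500
Of this, 0.225000 comes from 0.9·0.25 (the underwatering=true cases).
So P(underwatering | wilting, root rot, ¬pest infestation) = 0.225000/0.772500 ≈ 0.291.

Pr(underwatering | wilting, root rot, ¬pest infestation) ≈ 0.291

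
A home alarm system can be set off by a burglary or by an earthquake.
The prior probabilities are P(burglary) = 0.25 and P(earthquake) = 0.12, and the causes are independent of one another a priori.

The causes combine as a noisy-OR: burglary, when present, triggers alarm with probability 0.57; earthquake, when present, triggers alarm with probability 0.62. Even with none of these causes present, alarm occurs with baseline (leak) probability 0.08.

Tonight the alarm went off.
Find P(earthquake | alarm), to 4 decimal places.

Under noisy-OR, P(alarm | causes) = 1 − (1−0.08)·∏(1−qᵢ) over the active causes.
P(alarm) = 0.08×0.75×0.88 + 0.6504×0.75×0.12 + 0.6044×0.25×0.88 + 0.849672×0.25×0.12 = 0.052800 + 0.058536 + 0.132968 + 0.025490 = 0.269794
Restricting to configurations with earthquake present: 0.058536 + 0.025490 = 0.084026.
Hence the posterior is 0.084026/0.269794 ≈ 0.3114.

P(earthquake | alarm) ≈ 0.3114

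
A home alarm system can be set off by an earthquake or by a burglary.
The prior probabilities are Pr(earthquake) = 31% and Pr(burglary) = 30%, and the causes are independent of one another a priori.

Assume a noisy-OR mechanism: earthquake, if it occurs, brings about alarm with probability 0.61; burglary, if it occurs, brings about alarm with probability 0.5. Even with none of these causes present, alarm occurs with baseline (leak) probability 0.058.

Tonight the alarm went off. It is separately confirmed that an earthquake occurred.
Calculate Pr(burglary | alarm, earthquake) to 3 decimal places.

Pr(burglary | alarm, earthquake) ≈ 0.356

Under noisy-OR, P(alarm | causes) = 1 − (1−0.058)·∏(1−qᵢ) over the active causes.
P(alarm | earthquake) = 0.63262*0.7 + 0.81631*0.3 = 0.442834 + 0.244893 = 0.687727
Of this, 0.244893 comes from 0.81631*0.3 (the burglary=true cases).
Hence the posterior is 0.244893/0.687727 ≈ 0.356.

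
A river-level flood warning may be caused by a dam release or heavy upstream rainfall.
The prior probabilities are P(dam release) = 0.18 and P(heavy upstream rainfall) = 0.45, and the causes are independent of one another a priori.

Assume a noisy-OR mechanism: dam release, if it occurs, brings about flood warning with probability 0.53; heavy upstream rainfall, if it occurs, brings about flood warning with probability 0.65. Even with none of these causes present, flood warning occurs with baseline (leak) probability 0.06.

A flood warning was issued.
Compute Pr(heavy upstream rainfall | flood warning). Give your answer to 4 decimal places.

Pr(heavy upstream rainfall | flood warning) ≈ 0.7934

Under noisy-OR, P(flood warning | causes) = 1 − (1−0.06)·∏(1−qᵢ) over the active causes.
Sum P(flood warning|·) weighted by the priors over the 4 (dam release, heavy upstream rainfall) configurations:
  P(flood warning) = 0.06*0.82*0.55 + 0.671*0.82*0.45 + 0.5582*0.18*0.55 + 0.84537*0.18*0.45
        = 0.027060 + 0.247599 + 0.055262 + 0.068475 = 0.398396
Configurations with heavy upstream rainfall contribute 0.316074, so
  P(heavy upstream rainfall | flood warning) = 0.316074 / 0.398396 ≈ 0.7934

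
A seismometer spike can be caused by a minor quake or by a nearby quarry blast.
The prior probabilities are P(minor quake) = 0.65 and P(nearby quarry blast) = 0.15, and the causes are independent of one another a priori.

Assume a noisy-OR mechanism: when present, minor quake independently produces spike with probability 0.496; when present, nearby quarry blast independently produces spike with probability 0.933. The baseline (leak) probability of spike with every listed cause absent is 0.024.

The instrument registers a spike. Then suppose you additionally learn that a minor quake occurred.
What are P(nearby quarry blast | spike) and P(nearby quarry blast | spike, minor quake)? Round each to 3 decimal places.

Under noisy-OR, P(spike | causes) = 1 − (1−0.024)·∏(1−qᵢ) over the active causes.
P(spike) = 0.024·0.35·0.85 + 0.934608·0.35·0.15 + 0.508096·0.65·0.85 + 0.967042·0.65·0.15 = 0.007140 + 0.049067 + 0.280723 + 0.094287 = 0.431217
Restricting to configurations with nearby quarry blast present: 0.049067 + 0.094287 = 0.143354.
P(nearby quarry blast | spike) = 0.143354 / 0.431217 ≈ 0.332

With the extra evidence:
Enumerate both values of nearby quarry blast and weight by the priors:
  P(spike | minor quake) = 0.508096·0.85 + 0.967042·0.15
        = 0.431882 + 0.145056 = 0.576938
The terms with nearby quarry blast present sum to 0.145056, so
  P(nearby quarry blast | spike, minor quake) = 0.145056 / 0.576938 ≈ 0.251
Conditioning on minor quake lowers the posterior on nearby quarry blast: the classic explaining-away effect in a common-effect structure.

P(nearby quarry blast | spike) ≈ 0.332; P(nearby quarry blast | spike, minor quake) ≈ 0.251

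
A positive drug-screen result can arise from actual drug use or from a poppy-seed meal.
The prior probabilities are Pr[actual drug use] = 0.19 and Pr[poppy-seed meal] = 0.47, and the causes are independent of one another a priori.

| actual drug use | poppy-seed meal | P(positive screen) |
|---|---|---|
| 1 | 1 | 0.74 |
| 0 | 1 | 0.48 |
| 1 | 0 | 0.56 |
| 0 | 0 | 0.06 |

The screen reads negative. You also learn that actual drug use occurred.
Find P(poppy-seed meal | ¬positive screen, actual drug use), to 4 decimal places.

Sum P(¬positive screen|·) weighted by the priors over both values of poppy-seed meal:
  P(¬positive screen | actual drug use) = 0.44*0.53 + 0.26*0.47
        = 0.233200 + 0.122200 = 0.355400
Keeping only the poppy-seed meal-present terms gives 0.122200, so
  P(poppy-seed meal | ¬positive screen, actual drug use) = 0.122200 / 0.355400 ≈ 0.3438

P(poppy-seed meal | ¬positive screen, actual drug use) ≈ 0.3438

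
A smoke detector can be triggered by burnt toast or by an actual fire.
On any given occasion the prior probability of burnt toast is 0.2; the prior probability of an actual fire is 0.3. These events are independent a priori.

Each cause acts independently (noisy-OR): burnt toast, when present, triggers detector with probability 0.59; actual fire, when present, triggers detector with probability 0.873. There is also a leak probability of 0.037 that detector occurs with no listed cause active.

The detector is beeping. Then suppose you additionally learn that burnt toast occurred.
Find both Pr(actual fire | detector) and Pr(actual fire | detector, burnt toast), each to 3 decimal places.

Pr(actual fire | detector) ≈ 0.717; Pr(actual fire | detector, burnt toast) ≈ 0.402

Under noisy-OR, P(detector | causes) = 1 − (1−0.037)·∏(1−qᵢ) over the active causes.
P(detector) = 0.037*0.8*0.7 + 0.877699*0.8*0.3 + 0.60517*0.2*0.7 + 0.949857*0.2*0.3 = 0.020720 + 0.210648 + 0.084724 + 0.056991 = 0.373083
Restricting to configurations with actual fire present: 0.210648 + 0.056991 = 0.267639.
So P(actual fire | detector) = 0.267639/0.373083 ≈ 0.717.

With the extra evidence:
P(detector | burnt toast) = 0.60517*0.7 + 0.949857*0.3 = 0.423619 + 0.284957 = 0.708576
The actual fire-present share is 0.949857*0.3 = 0.284957.
So P(actual fire | detector, burnt toast) = 0.284957/0.708576 ≈ 0.402.
Conditioning on burnt toast lowers the posterior on actual fire: the classic explaining-away effect in a common-effect structure.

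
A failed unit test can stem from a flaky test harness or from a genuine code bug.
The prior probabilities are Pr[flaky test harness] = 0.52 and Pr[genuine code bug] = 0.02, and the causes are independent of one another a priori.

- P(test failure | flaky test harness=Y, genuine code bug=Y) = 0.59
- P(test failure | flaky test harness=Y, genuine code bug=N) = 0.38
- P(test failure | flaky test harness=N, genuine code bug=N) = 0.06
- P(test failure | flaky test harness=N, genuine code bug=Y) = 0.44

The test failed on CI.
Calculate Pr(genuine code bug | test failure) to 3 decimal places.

For the numerator, keep only genuine code bug=true terms: 0.004224 + 0.006136 = 0.010360
Denominator P(test failure): 0.06·0.48·0.98 + 0.44·0.48·0.02 + 0.38·0.52·0.98 + 0.59·0.52·0.02 = 0.232232
Posterior = 0.010360 / 0.232232 ≈ 0.045

Pr(genuine code bug | test failure) ≈ 0.045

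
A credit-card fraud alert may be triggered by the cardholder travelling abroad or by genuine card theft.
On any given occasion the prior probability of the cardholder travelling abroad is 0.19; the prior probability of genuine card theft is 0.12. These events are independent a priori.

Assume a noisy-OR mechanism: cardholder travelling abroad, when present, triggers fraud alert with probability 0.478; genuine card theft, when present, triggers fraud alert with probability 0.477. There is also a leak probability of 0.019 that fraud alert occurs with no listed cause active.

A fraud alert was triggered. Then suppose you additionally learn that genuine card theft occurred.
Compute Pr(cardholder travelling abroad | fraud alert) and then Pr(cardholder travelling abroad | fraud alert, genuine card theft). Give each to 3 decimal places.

Under noisy-OR, P(fraud alert | causes) = 1 − (1−0.019)·∏(1−qᵢ) over the active causes.
By total probability over the 4 (cardholder travelling abroad, genuine card theft) configurations:
  P(fraud alert) = 0.019×0.81×0.88 + 0.486937×0.81×0.12 + 0.487918×0.19×0.88 + 0.732181×0.19×0.12
        = 0.013543 + 0.047330 + 0.081580 + 0.016694 = 0.159147
The terms with cardholder travelling abroad present sum to 0.098274, so
  P(cardholder travelling abroad | fraud alert) = 0.098274 / 0.159147 ≈ 0.618

Now condition on the additional information:
For the numerator, keep only cardholder travelling abroad=true terms: 0.732181·0.19 = 0.139114
The normalizing constant is 0.486937·0.81 + 0.732181·0.19 = 0.533533
Posterior = 0.139114 / 0.533533 ≈ 0.261
This is intercausal reasoning (explaining away): once genuine card theft accounts for the fraud alert, cardholder travelling abroad becomes less likely.

Pr(cardholder travelling abroad | fraud alert) ≈ 0.618; Pr(cardholder travelling abroad | fraud alert, genuine card theft) ≈ 0.261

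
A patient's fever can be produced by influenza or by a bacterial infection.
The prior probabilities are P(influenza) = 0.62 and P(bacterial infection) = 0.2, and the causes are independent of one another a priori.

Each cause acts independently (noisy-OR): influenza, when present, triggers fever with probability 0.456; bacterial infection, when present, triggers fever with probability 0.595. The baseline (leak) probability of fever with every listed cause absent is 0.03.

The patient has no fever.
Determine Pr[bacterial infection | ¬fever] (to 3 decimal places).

Under noisy-OR, P(fever | causes) = 1 − (1−0.03)·∏(1−qᵢ) over the active causes.
Enumerate the 4 (influenza, bacterial infection) configurations and weight by the priors:
  P(¬fever) = 0.97×0.38×0.8 + 0.39285×0.38×0.2 + 0.52768×0.62×0.8 + 0.21371×0.62×0.2
        = 0.294880 + 0.029857 + 0.261729 + 0.026500 = 0.612966
Keeping only the bacterial infection-present terms gives 0.056357, so
  P(bacterial infection | ¬fever) = 0.056357 / 0.612966 ≈ 0.092

Pr[bacterial infection | ¬fever] ≈ 0.092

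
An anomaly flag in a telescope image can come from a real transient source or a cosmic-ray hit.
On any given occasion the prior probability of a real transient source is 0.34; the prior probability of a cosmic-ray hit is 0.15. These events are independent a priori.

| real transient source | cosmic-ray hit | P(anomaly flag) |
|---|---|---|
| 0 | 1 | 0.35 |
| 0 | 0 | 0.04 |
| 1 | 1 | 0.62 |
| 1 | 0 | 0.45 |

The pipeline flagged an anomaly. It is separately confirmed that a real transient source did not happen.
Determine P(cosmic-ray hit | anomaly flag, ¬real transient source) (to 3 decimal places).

Sum P(anomaly flag|·) weighted by the priors over both values of cosmic-ray hit:
  P(anomaly flag | ¬real transient source) = 0.04×0.85 + 0.35×0.15
        = 0.034000 + 0.052500 = 0.086500
Keeping only the cosmic-ray hit-present terms gives 0.052500, so
  P(cosmic-ray hit | anomaly flag, ¬real transient source) = 0.052500 / 0.086500 ≈ 0.607

P(cosmic-ray hit | anomaly flag, ¬real transient source) ≈ 0.607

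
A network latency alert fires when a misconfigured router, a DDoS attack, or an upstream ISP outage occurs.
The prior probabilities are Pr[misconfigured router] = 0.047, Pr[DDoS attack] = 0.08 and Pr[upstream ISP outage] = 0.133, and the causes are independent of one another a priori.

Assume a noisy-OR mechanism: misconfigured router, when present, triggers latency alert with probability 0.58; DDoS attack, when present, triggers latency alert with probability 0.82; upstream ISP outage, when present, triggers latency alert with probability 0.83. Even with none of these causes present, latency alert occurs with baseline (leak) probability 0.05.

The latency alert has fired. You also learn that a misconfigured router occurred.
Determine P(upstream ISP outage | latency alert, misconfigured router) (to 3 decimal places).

Under noisy-OR, P(latency alert | causes) = 1 − (1−0.05)·∏(1−qᵢ) over the active causes.
P(latency alert | misconfigured router) = 0.601×0.92×0.867 + 0.93217×0.92×0.133 + 0.92818×0.08×0.867 + 0.987791×0.08×0.133 = 0.479382 + 0.114060 + 0.064379 + 0.010510 = 0.668331
Of this, 0.124570 comes from 0.114060 + 0.010510 (the upstream ISP outage=true cases).
P(upstream ISP outage | latency alert, misconfigured router) = 0.124570 / 0.668331 ≈ 0.186

P(upstream ISP outage | latency alert, misconfigured router) ≈ 0.186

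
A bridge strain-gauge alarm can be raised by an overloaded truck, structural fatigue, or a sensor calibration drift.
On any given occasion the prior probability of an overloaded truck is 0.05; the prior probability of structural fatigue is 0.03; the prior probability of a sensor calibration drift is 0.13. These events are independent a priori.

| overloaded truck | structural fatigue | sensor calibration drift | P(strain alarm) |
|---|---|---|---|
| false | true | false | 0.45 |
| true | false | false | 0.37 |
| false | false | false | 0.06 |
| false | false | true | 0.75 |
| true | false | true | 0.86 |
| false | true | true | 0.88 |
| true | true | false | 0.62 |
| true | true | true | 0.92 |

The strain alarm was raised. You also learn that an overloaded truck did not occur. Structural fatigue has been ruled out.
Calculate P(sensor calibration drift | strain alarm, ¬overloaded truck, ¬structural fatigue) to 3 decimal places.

P(sensor calibration drift | strain alarm, ¬overloaded truck, ¬structural fatigue) ≈ 0.651

Weight on sensor calibration drift=true, given the evidence: 0.75·0.13 = 0.097500
The normalizing constant is 0.06·0.87 + 0.75·0.13 = 0.149700
P(sensor calibration drift | strain alarm, ¬overloaded truck, ¬structural fatigue) = 0.097500/0.149700 ≈ 0.651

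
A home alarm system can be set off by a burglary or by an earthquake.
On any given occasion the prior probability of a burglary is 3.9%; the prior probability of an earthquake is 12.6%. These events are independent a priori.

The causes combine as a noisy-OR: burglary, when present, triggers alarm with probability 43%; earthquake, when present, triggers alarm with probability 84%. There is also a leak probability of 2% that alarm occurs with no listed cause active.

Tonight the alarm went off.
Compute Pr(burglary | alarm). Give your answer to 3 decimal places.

Pr(burglary | alarm) ≈ 0.141

Under noisy-OR, P(alarm | causes) = 1 − (1−0.02)·∏(1−qᵢ) over the active causes.
P(alarm) = 0.02×0.961×0.874 + 0.8432×0.961×0.126 + 0.4414×0.039×0.874 + 0.910624×0.039×0.126 = 0.016798 + 0.102100 + 0.015046 + 0.004475 = 0.138419
Restricting to configurations with burglary present: 0.015046 + 0.004475 = 0.019521.
So P(burglary | alarm) = 0.019521/0.138419 ≈ 0.141.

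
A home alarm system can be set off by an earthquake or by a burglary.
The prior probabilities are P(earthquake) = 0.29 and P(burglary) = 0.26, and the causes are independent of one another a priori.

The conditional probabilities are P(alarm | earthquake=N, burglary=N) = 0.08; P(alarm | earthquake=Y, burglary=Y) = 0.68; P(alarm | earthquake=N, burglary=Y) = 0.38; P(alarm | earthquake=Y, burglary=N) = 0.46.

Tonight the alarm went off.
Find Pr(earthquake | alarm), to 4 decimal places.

P(alarm) = 0.08×0.71×0.74 + 0.38×0.71×0.26 + 0.46×0.29×0.74 + 0.68×0.29×0.26 = 0.042032 + 0.070148 + 0.098716 + 0.051272 = 0.262168
The earthquake-present share is 0.098716 + 0.051272 = 0.149988.
P(earthquake | alarm) = 0.149988 / 0.262168 ≈ 0.5721

Pr(earthquake | alarm) ≈ 0.5721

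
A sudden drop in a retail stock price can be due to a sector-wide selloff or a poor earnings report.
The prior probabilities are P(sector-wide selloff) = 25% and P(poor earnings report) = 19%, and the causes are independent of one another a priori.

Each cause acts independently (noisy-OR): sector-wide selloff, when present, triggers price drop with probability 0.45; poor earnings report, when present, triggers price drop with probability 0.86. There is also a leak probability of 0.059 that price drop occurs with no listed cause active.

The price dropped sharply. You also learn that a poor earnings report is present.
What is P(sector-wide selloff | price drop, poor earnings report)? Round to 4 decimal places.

P(sector-wide selloff | price drop, poor earnings report) ≈ 0.2626

Under noisy-OR, P(price drop | causes) = 1 − (1−0.059)·∏(1−qᵢ) over the active causes.
Numerator (weight on configurations with sector-wide selloff): 0.927543*0.25 = 0.231886
Denominator P(price drop | poor earnings report): 0.86826*0.75 + 0.927543*0.25 = 0.883081
Posterior = 0.231886 / 0.883081 ≈ 0.2626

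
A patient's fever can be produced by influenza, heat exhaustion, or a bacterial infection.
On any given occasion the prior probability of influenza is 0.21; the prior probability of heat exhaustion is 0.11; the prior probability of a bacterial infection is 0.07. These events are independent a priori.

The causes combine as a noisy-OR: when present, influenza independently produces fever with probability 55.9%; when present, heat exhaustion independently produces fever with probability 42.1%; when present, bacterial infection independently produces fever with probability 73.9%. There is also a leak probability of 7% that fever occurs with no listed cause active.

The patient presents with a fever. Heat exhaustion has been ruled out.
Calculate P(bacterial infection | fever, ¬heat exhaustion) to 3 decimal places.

P(bacterial infection | fever, ¬heat exhaustion) ≈ 0.248

Under noisy-OR, P(fever | causes) = 1 − (1−0.07)·∏(1−qᵢ) over the active causes.
Sum P(fever|·) weighted by the priors over the 4 (influenza, bacterial infection) configurations:
  P(fever | ¬heat exhaustion) = 0.07*0.79*0.93 + 0.75727*0.79*0.07 + 0.58987*0.21*0.93 + 0.892956*0.21*0.07
        = 0.051429 + 0.041877 + 0.115202 + 0.013126 = 0.221634
Configurations with bacterial infection contribute 0.055003, so
  P(bacterial infection | fever, ¬heat exhaustion) = 0.055003 / 0.221634 ≈ 0.248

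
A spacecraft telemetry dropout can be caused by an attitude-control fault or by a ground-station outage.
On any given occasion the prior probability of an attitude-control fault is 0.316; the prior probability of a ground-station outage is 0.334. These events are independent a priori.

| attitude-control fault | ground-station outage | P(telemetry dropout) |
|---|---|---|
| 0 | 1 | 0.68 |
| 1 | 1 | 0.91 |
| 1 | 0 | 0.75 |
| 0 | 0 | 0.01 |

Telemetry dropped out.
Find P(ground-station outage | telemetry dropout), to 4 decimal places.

P(ground-station outage | telemetry dropout) ≈ 0.6075

P(telemetry dropout) = 0.01·0.684·0.666 + 0.68·0.684·0.334 + 0.75·0.316·0.666 + 0.91·0.316·0.334 = 0.004555 + 0.155350 + 0.157842 + 0.096045 = 0.413792
The ground-station outage-present share is 0.155350 + 0.096045 = 0.251395.
So P(ground-station outage | telemetry dropout) = 0.251395/0.413792 ≈ 0.6075.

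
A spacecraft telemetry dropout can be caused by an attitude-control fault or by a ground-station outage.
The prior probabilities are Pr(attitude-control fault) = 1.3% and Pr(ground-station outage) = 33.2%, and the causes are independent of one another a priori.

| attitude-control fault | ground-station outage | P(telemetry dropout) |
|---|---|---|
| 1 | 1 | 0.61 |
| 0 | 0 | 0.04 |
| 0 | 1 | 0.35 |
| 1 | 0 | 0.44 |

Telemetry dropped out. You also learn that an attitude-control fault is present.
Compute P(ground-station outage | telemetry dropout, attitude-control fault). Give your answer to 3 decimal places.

P(ground-station outage | telemetry dropout, attitude-control fault) ≈ 0.408

Enumerate both values of ground-station outage and weight by the priors:
  P(telemetry dropout | attitude-control fault) = 0.44*0.668 + 0.61*0.332
        = 0.293920 + 0.202520 = 0.496440
The terms with ground-station outage present sum to 0.202520, so
  P(ground-station outage | telemetry dropout, attitude-control fault) = 0.202520 / 0.496440 ≈ 0.408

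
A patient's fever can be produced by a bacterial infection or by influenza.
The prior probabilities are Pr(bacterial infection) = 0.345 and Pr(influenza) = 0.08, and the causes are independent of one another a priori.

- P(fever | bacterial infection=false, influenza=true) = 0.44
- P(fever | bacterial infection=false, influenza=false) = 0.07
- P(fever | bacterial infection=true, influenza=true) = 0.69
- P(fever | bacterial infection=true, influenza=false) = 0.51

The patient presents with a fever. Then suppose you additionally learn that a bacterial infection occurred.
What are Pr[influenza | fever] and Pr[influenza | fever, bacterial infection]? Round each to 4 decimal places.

For the numerator, keep only influenza=true terms: 0.023056 + 0.019044 = 0.042100
Normalizer over all consistent configurations: 0.07*0.655*0.92 + 0.44*0.655*0.08 + 0.51*0.345*0.92 + 0.69*0.345*0.08 = 0.246156
P(influenza | fever) = 0.042100/0.246156 ≈ 0.1710

Now also conditioning on bacterial infection=true:
Enumerate both values of influenza and weight by the priors:
  P(fever | bacterial infection) = 0.51·0.92 + 0.69·0.08
        = 0.469200 + 0.055200 = 0.524400
Configurations with influenza contribute 0.055200, so
  P(influenza | fever, bacterial infection) = 0.055200 / 0.524400 ≈ 0.1053

Pr[influenza | fever] ≈ 0.1710; Pr[influenza | fever, bacterial infection] ≈ 0.1053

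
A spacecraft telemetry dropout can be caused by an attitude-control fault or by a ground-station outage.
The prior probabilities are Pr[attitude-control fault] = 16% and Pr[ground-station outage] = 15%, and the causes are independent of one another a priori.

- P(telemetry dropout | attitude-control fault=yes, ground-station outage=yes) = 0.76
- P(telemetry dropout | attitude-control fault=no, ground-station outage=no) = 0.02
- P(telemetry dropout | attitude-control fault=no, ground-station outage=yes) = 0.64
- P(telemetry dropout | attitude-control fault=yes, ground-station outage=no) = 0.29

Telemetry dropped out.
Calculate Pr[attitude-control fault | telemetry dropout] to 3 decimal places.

Numerator (weight on configurations with attitude-control fault): 0.039440 + 0.018240 = 0.057680
Denominator P(telemetry dropout): 0.02·0.84·0.85 + 0.64·0.84·0.15 + 0.29·0.16·0.85 + 0.76·0.16·0.15 = 0.152600
Posterior = 0.057680 / 0.152600 ≈ 0.378

Pr[attitude-control fault | telemetry dropout] ≈ 0.378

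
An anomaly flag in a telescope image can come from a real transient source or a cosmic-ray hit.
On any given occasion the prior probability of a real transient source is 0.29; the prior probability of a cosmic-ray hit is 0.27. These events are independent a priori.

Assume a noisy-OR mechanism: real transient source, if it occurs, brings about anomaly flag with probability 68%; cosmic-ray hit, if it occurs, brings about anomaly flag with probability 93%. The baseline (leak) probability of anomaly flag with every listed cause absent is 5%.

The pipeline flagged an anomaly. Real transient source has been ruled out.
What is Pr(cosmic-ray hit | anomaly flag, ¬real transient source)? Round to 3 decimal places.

Pr(cosmic-ray hit | anomaly flag, ¬real transient source) ≈ 0.874

Under noisy-OR, P(anomaly flag | causes) = 1 − (1−0.05)·∏(1−qᵢ) over the active causes.
P(anomaly flag | ¬real transient source) = 0.05×0.73 + 0.9335×0.27 = 0.036500 + 0.252045 = 0.288545
Of this, 0.252045 comes from 0.9335×0.27 (the cosmic-ray hit=true cases).
Hence the posterior is 0.252045/0.288545 ≈ 0.874.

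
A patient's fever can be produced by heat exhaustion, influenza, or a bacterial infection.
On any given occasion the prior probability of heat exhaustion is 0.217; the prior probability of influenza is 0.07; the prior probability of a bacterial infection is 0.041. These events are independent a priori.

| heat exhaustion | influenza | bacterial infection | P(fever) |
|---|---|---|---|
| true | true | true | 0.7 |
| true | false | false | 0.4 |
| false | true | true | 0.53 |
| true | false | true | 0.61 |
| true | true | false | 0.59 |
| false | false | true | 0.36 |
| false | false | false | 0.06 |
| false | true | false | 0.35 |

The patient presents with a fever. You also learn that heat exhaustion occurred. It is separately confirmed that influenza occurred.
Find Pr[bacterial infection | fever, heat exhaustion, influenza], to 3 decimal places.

Sum P(fever|·) weighted by the priors over both values of bacterial infection:
  P(fever | heat exhaustion, influenza) = 0.59×0.959 + 0.7×0.041
        = 0.565810 + 0.028700 = 0.594510
Keeping only the bacterial infection-present terms gives 0.028700, so
  P(bacterial infection | fever, heat exhaustion, influenza) = 0.028700 / 0.594510 ≈ 0.048

Pr[bacterial infection | fever, heat exhaustion, influenza] ≈ 0.048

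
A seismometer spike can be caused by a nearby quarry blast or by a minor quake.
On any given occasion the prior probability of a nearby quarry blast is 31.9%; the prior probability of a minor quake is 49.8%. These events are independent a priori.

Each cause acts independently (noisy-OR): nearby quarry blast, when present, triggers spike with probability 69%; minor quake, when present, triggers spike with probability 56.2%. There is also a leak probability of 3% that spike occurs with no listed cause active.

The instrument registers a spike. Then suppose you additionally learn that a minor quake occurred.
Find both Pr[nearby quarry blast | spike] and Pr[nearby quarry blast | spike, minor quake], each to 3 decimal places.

Under noisy-OR, P(spike | causes) = 1 − (1−0.03)·∏(1−qᵢ) over the active causes.
By total probability over the 4 (nearby quarry blast, minor quake) configurations:
  P(spike) = 0.03×0.681×0.502 + 0.57514×0.681×0.498 + 0.6993×0.319×0.502 + 0.868293×0.319×0.498
        = 0.010256 + 0.195052 + 0.111985 + 0.137939 = 0.455232
Keeping only the nearby quarry blast-present terms gives 0.249924, so
  P(nearby quarry blast | spike) = 0.249924 / 0.455232 ≈ 0.549

Now condition on the additional information:
Enumerate both values of nearby quarry blast and weight by the priors:
  P(spike | minor quake) = 0.57514·0.681 + 0.868293·0.319
        = 0.391670 + 0.276985 = 0.668655
The terms with nearby quarry blast present sum to 0.276985, so
  P(nearby quarry blast | spike, minor quake) = 0.276985 / 0.668655 ≈ 0.414
Conditioning on minor quake lowers the posterior on nearby quarry blast: the classic explaining-away effect in a common-effect structure.

Pr[nearby quarry blast | spike] ≈ 0.549; Pr[nearby quarry blast | spike, minor quake] ≈ 0.414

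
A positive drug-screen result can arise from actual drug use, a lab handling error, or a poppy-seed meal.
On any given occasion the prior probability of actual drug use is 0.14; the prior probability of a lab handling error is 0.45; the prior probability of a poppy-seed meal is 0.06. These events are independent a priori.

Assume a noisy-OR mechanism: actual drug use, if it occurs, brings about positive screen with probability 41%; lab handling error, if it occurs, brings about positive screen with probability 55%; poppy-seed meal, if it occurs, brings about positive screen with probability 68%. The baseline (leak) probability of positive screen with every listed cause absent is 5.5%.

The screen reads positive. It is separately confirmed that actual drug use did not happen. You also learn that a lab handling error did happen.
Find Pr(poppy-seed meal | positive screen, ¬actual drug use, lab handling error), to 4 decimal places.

Pr(poppy-seed meal | positive screen, ¬actual drug use, lab handling error) ≈ 0.0875

Under noisy-OR, P(positive screen | causes) = 1 − (1−0.055)·∏(1−qᵢ) over the active causes.
By total probability over both values of poppy-seed meal:
  P(positive screen | ¬actual drug use, lab handling error) = 0.57475×0.94 + 0.86392×0.06
        = 0.540265 + 0.051835 = 0.592100
Configurations with poppy-seed meal contribute 0.051835, so
  P(poppy-seed meal | positive screen, ¬actual drug use, lab handling error) = 0.051835 / 0.592100 ≈ 0.0875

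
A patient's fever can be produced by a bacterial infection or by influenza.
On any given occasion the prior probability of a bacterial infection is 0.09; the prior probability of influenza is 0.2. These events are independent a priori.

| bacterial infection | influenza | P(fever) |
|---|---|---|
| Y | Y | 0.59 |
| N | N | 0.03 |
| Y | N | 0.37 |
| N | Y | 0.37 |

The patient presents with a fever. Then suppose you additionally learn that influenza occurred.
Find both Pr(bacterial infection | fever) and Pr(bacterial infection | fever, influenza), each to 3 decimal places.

Pr(bacterial infection | fever) ≈ 0.295; Pr(bacterial infection | fever, influenza) ≈ 0.136

P(fever) = 0.03·0.91·0.8 + 0.37·0.91·0.2 + 0.37·0.09·0.8 + 0.59·0.09·0.2 = 0.021840 + 0.067340 + 0.026640 + 0.010620 = 0.126440
The bacterial infection-present share is 0.026640 + 0.010620 = 0.037260.
P(bacterial infection | fever) = 0.037260 / 0.126440 ≈ 0.295

Now also conditioning on influenza=true:
Sum P(fever|·) weighted by the priors over both values of bacterial infection:
  P(fever | influenza) = 0.37×0.91 + 0.59×0.09
        = 0.336700 + 0.053100 = 0.389800
Keeping only the bacterial infection-present terms gives 0.053100, so
  P(bacterial infection | fever, influenza) = 0.053100 / 0.389800 ≈ 0.136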